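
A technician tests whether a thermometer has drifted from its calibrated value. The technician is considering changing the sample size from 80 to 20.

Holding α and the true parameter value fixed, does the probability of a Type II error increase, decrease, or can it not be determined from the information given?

It increases.

A smaller sample increases the standard error, so the sampling distributions under H₀ and Ha overlap more.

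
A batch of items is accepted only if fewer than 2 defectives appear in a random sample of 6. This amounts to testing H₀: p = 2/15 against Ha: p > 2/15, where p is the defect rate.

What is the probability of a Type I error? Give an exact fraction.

84332/455625

Under H₀, S ~ Binomial(6, 2/15); the Type I error rate is P(S ≥ 2).
Computing the lower-tail complement: 1 − 371293/455625 = 84332/455625.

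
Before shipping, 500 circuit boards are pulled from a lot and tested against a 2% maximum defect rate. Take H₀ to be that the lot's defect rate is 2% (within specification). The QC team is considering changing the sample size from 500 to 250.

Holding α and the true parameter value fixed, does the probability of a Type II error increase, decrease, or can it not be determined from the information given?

It increases.

A smaller sample increases the standard error, so the sampling distributions under H₀ and Ha overlap more.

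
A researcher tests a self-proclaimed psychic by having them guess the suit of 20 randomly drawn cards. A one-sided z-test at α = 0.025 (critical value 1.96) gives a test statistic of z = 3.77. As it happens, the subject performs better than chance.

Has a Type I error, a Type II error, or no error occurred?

The conventional null hypothesis is that the subject is guessing at random (p = 1/4).
Since z = 3.77 > z* = 1.96, H₀ is rejected.
H₀ is false (actually the subject performs better than chance).
The decision matches the true state — no error.

Neither — the decision is correct.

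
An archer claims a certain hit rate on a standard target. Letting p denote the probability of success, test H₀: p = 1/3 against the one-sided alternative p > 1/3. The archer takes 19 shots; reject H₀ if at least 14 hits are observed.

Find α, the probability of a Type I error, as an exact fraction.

147529/387420489

Under H₀, X ~ Binomial(19, 1/3), and α = P(X ≥ 14).
P(X ≥ 14) = Σ_{j=14}^{19} C(19,j)·(1/3)^j·(2/3)^{19-j} = 147529/387420489.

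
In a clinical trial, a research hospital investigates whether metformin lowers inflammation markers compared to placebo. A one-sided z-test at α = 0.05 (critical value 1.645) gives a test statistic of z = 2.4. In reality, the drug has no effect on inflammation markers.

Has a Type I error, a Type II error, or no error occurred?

The conventional null hypothesis is that the drug has no effect on inflammation markers.
Since z = 2.4 > z* = 1.645, H₀ is rejected.
H₀ is true (actually the drug has no effect on inflammation markers).
Rejecting a true H₀ is a Type I error.

Type I error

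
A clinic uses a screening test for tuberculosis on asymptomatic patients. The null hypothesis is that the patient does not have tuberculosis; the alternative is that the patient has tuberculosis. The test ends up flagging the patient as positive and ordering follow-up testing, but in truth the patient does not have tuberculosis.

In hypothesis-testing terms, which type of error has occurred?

Type I error

'Flagging the patient as positive and ordering follow-up testing' corresponds to rejecting H₀.
H₀ was rejected but H₀ is true — a Type I error (false positive).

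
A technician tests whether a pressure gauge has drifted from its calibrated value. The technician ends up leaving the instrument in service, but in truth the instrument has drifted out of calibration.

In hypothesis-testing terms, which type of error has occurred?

The null hypothesis here is that the instrument is correctly calibrated.
'Leaving the instrument in service' corresponds to failing to reject H₀.
H₀ was not rejected but H₀ is false — a Type II error (false negative).

Type II error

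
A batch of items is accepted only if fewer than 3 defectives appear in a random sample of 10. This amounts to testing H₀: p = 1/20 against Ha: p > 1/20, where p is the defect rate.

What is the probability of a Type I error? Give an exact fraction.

α = P(reject H₀ | H₀ true) = P(Y ≥ 3 | p = 1/20), Y ~ Binomial(10, 1/20).
α = 1 − P(Y ≤ 2) = 1 − 2530550893109/2560000000000 = 29449106891/2560000000000.

29449106891/2560000000000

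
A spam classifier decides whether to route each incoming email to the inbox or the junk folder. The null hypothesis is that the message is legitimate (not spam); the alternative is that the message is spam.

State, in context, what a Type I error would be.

A Type I error would mean concluding that the message is spam when in fact the message is legitimate (not spam).

A Type I error is rejecting H₀ when H₀ is true.
Here that means sending the message to the spam folder when actually the message is legitimate (not spam).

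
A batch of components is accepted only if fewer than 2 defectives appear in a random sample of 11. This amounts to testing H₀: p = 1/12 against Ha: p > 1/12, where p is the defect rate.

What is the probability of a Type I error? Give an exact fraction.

86192514733/371504185344

α = P(reject H₀ | H₀ true) = P(K ≥ 2 | p = 1/12), K ~ Binomial(11, 1/12).
Via the complement, α = 1 − Σ_{j=0}^{1} C(11,j)(1/12)^j(11/12)^{11-j} = 86192514733/371504185344.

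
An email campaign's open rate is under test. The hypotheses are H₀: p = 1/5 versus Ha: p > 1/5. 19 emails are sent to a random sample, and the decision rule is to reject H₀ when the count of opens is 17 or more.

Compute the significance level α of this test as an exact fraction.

The Type I error probability is α = P(X ≥ 17) computed under H₀, where X ~ Binomial(19, 1/5).
Adding the binomial terms for j = 17 through 19 with p = 1/5 yields 2813/19073486328125.

2813/19073486328125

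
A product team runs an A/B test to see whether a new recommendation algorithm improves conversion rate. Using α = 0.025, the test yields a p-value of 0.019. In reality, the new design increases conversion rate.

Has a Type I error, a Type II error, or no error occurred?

The conventional null hypothesis is that the new design has no effect on conversion rate.
Since p = 0.019 < α = 0.025, H₀ is rejected.
H₀ is false (actually the new design increases conversion rate).
The decision matches the true state — no error.

No error — this is a correct decision.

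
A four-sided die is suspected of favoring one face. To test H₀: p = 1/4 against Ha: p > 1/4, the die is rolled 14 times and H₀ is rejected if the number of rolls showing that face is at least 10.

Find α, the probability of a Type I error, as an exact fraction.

Under H₀, X ~ Binomial(14, 1/4), and α = P(X ≥ 10).
Adding the binomial terms for j = 10 through 14 with p = 1/4 yields 91771/268435456.

91771/268435456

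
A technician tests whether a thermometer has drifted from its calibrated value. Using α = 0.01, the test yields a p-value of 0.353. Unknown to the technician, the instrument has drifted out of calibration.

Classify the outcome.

Type II error

The conventional null hypothesis is that the instrument is correctly calibrated.
Since p = 0.353 ≥ α = 0.01, H₀ is not rejected.
H₀ is false (actually the instrument has drifted out of calibration).
Failing to reject a false H₀ is a Type II error.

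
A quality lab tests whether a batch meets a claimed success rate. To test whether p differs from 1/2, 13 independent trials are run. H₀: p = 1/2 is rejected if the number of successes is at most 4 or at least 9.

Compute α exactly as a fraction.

1093/4096

Under H₀, S ~ Binomial(13, 1/2); α is the probability of landing in either tail, P(S ≤ 4) + P(S ≥ 9).
The two tails are symmetric, so α = 2·(1 + 13 + 78 + 286 + 715)/2^13 = 2186/8192 = 1093/4096.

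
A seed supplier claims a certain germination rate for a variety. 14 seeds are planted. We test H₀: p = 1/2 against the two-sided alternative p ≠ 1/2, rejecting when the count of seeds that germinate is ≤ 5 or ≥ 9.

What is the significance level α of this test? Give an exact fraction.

3473/8192

Under H₀, X ~ Binomial(14, 1/2); α is the probability of landing in either tail, P(X ≤ 5) + P(X ≥ 9).
The two tails are symmetric, so α = 2·(1 + 14 + 91 + 364 + 1001 + 2002)/2^14 = 6946/16384 = 3473/8192.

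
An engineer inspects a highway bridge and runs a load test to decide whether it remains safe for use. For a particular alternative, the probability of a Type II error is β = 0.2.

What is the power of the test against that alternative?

0.8

Power = 1 − β = 1 − 0.2 = 0.8.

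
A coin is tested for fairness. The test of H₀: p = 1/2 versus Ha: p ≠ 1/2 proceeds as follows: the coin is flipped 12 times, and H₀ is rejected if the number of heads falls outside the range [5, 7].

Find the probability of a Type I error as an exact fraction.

397/1024

The significance level is the null-hypothesis probability of the rejection region {≤4} ∪ {≥8}.
Each tail has probability (1 + 12 + 66 + 220 + 495)/4096; doubling gives α = 1588/4096 = 397/1024.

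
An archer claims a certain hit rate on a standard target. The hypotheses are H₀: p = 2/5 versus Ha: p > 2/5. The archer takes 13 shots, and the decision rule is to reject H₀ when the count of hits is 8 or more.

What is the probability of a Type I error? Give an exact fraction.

Under H₀, Y ~ Binomial(13, 2/5), and α = P(Y ≥ 8).
P(Y ≥ 8) = Σ_{j=8}^{13} C(13,j)·(2/5)^j·(3/5)^{13-j} = 119227136/1220703125.

119227136/1220703125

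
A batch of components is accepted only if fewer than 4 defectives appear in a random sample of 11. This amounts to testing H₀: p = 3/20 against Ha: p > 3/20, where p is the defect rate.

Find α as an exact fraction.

The significance level is the probability, assuming p = 3/20, of seeing 4 or more defectives in 11 draws.
Computing the lower-tail complement: 1 − 4764442332203/5120000000000 = 355557667797/5120000000000.

355557667797/5120000000000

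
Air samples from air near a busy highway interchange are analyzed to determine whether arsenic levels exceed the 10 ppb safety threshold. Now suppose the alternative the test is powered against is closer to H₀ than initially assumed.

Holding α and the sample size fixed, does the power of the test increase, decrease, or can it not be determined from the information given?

When the true parameter is near the null value, the test has a harder time distinguishing Ha from H₀.
Since power = 1 − β and β increases, power decreases.

It decreases.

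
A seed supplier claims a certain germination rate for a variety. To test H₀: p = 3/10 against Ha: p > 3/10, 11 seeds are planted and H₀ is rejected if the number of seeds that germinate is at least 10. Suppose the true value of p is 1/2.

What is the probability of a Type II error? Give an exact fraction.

A Type II error is failing to reject when Ha holds: with p = 1/2, β = P(S ≤ 9).
Adding the binomial probabilities P(S=0)+…+P(S=9) at p = 1/2 gives 509/512.

509/512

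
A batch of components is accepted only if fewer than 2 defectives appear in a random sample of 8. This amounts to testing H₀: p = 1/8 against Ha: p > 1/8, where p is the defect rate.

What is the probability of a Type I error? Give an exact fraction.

α = P(reject H₀ | H₀ true) = P(Y ≥ 2 | p = 1/8), Y ~ Binomial(8, 1/8).
Computing the lower-tail complement: 1 − 12353145/16777216 = 4424071/16777216.

4424071/16777216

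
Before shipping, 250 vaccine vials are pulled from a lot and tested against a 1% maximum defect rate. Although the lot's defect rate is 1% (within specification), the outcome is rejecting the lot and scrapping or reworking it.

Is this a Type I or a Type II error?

Type I error

The null hypothesis here is that the lot's defect rate is 1% (within specification).
'Rejecting the lot and scrapping or reworking it' corresponds to rejecting H₀.
H₀ was rejected but H₀ is true — a Type I error (false positive).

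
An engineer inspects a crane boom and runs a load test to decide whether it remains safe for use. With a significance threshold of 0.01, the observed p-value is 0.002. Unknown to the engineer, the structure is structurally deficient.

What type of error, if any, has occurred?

The conventional null hypothesis is that the structure meets the required load capacity (safe).
Since p = 0.002 < α = 0.01, H₀ is rejected.
H₀ is false (actually the structure is structurally deficient).
The decision matches the true state — no error.

Neither — the decision is correct.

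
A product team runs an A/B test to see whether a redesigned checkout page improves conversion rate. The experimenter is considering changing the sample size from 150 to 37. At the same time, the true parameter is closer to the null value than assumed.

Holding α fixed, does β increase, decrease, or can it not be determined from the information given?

A smaller sample increases the standard error, so the sampling distributions under H₀ and Ha overlap more. A smaller true effect puts the Ha sampling distribution closer to H₀, so more of it falls in the non-rejection region. Both changes push β in the same direction.

It increases.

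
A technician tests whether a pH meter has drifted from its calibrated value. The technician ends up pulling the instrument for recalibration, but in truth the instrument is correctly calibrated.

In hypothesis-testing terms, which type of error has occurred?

The null hypothesis here is that the instrument is correctly calibrated.
'Pulling the instrument for recalibration' corresponds to rejecting H₀.
H₀ was rejected but H₀ is true — a Type I error (false positive).

Type I error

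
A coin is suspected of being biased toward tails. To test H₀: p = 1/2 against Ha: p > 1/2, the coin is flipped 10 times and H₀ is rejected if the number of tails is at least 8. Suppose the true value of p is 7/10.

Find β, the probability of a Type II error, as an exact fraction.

A Type II error is failing to reject when Ha holds: with p = 7/10, β = P(K ≤ 7).
Adding the binomial probabilities P(K=0)+…+P(K=7) at p = 7/10 gives 771521517/1250000000.

771521517/1250000000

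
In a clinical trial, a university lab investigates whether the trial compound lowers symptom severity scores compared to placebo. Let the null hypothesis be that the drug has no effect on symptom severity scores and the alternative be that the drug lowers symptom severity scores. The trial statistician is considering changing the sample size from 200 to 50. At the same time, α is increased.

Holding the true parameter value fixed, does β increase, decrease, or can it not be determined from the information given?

Cannot be determined from the information given.

The first change alone would make β increase; the second alone would make β decrease. Which effect dominates depends on the magnitudes, which are not given.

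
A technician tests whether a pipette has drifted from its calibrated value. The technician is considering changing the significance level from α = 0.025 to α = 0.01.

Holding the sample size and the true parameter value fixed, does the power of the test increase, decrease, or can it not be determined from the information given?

Tightening α shrinks the rejection region. When Ha holds, fewer sample outcomes clear the stricter threshold, so more fall in the acceptance region.
Since power = 1 − β and β increases, power decreases.

It decreases.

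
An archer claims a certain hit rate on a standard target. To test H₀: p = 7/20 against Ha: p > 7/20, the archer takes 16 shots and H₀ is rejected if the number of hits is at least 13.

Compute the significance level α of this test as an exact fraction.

26795915385191141/131072000000000000000

α = P(reject H₀ | H₀ true) = P(K ≥ 13 | p = 7/20), with K ~ Binomial(16, 7/20).
Summing C(16,j)(7/20)^j(13/20)^{16−j} for j = 13,…,16 gives 26795915385191141/131072000000000000000.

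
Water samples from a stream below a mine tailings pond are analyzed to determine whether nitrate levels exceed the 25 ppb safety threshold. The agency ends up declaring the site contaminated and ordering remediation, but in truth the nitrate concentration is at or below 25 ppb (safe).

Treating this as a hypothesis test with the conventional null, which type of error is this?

Type I error

The null hypothesis here is that the nitrate concentration is at or below 25 ppb (safe).
'Declaring the site contaminated and ordering remediation' corresponds to rejecting H₀.
H₀ was rejected but H₀ is true — a Type I error (false positive).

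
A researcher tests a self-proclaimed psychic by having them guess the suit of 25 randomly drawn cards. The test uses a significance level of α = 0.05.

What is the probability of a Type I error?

The significance level α is, by definition, the probability of a Type I error — P(reject H₀ | H₀ true).

0.05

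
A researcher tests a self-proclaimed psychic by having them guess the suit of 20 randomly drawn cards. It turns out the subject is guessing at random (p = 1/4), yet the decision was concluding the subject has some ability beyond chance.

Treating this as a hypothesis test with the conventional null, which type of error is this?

The null hypothesis here is that the subject is guessing at random (p = 1/4).
'Concluding the subject has some ability beyond chance' corresponds to rejecting H₀.
H₀ was rejected but H₀ is true — a Type I error (false positive).

Type I error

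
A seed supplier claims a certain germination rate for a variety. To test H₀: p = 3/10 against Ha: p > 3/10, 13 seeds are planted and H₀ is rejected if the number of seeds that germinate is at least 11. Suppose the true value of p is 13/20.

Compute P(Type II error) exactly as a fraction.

36323681060626281/40960000000000000

A Type II error is failing to reject when Ha holds: with p = 13/20, β = P(Y ≤ 10).
Adding the binomial probabilities P(Y=0)+…+P(Y=10) at p = 13/20 gives 36323681060626281/40960000000000000.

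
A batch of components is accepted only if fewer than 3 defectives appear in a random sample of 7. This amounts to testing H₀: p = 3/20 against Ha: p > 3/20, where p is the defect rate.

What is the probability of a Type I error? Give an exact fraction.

Under H₀, X ~ Binomial(7, 3/20); the Type I error rate is P(X ≥ 3).
α = 1 − P(X ≤ 2) = 1 − 237116119/256000000 = 18883881/256000000.

18883881/256000000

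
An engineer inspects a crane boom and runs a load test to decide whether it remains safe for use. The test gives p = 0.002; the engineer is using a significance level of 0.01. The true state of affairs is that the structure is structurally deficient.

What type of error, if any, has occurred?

The conventional null hypothesis is that the structure meets the required load capacity (safe).
Since p = 0.002 < α = 0.01, H₀ is rejected.
H₀ is false (actually the structure is structurally deficient).
The decision matches the true state — no error.

No error — this is a correct decision.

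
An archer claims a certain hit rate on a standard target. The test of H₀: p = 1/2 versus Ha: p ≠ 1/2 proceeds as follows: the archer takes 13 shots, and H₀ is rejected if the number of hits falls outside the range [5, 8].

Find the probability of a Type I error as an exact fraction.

1093/4096

α = P(X ≤ 4 or X ≥ 9 | p = 1/2), X ~ Binomial(13, 1/2).
The two tails are symmetric, so α = 2·(1 + 13 + 78 + 286 + 715)/2^13 = 2186/8192 = 1093/4096.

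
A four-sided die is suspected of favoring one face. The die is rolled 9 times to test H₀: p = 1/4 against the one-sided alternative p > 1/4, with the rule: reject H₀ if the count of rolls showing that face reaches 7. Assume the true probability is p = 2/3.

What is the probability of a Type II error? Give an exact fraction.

A Type II error is failing to reject when Ha holds: with p = 2/3, β = P(S ≤ 6).
Summing C(9,j)·(2/3)^j·(1/3)^{9-j} for j = 0..6 gives 12259/19683.

12259/19683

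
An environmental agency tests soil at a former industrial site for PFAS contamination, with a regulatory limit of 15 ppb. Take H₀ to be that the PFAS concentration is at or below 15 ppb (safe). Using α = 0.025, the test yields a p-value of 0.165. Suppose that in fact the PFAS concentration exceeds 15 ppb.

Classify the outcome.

Since p = 0.165 ≥ α = 0.025, H₀ is not rejected.
H₀ is false (actually the PFAS concentration exceeds 15 ppb).
Failing to reject a false H₀ is a Type II error.

Type II error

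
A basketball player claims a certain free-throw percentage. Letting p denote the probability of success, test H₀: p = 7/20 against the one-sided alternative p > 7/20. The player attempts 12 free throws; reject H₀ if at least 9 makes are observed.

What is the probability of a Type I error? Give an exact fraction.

Under H₀, K ~ Binomial(12, 7/20), and α = P(K ≥ 9).
Summing C(12,j)(7/20)^j(13/20)^{12−j} for j = 9,…,12 gives 4595509118767/819200000000000.

4595509118767/819200000000000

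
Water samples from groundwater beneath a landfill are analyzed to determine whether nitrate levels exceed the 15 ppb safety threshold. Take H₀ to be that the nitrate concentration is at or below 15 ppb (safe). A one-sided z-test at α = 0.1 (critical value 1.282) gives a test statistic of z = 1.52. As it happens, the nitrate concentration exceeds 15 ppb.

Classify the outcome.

No error (correct decision).

Since z = 1.52 > z* = 1.282, H₀ is rejected.
H₀ is false (actually the nitrate concentration exceeds 15 ppb).
The decision matches the true state — no error.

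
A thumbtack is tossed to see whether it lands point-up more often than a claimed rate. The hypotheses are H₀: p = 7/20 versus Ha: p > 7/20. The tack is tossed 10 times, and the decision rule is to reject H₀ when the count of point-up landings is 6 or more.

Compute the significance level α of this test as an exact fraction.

486062490487/5120000000000

Under H₀, K ~ Binomial(10, 7/20), and α = P(K ≥ 6).
Adding the binomial terms for j = 6 through 10 with p = 7/20 yields 486062490487/5120000000000.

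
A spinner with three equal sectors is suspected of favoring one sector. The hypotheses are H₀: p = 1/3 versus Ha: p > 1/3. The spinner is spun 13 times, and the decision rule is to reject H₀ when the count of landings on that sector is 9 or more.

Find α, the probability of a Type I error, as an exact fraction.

521/59049

α = P(reject H₀ | H₀ true) = P(S ≥ 9 | p = 1/3), with S ~ Binomial(13, 1/3).
Adding the binomial terms for j = 9 through 13 with p = 1/3 yields 521/59049.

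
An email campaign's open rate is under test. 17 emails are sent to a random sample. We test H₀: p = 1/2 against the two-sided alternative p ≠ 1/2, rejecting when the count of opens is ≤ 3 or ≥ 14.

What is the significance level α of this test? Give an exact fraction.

417/32768

α = P(X ≤ 3 or X ≥ 14 | p = 1/2), X ~ Binomial(17, 1/2).
Each tail has probability (1 + 17 + 136 + 680)/131072; doubling gives α = 1668/131072 = 417/32768.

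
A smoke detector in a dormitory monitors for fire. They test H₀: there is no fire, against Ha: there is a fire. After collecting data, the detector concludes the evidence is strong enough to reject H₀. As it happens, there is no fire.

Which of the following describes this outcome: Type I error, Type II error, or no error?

Type I error

H₀ was rejected, but H₀ is actually true.
Rejecting a true null hypothesis is a Type I error (false positive).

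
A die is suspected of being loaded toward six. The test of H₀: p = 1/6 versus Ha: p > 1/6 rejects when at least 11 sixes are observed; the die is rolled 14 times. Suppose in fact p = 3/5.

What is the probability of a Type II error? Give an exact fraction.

5344795024/6103515625

Under the alternative p = 3/5, S ~ Binomial(14, 3/5); β is the probability the test does not reject, P(S < 11).
Adding the binomial probabilities P(S=0)+…+P(S=10) at p = 3/5 gives 5344795024/6103515625.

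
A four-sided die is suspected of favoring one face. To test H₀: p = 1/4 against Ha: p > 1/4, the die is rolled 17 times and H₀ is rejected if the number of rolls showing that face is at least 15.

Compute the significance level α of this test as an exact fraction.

319/4294967296

Under H₀, Y ~ Binomial(17, 1/4), and α = P(Y ≥ 15).
Summing C(17,j)(1/4)^j(3/4)^{17−j} for j = 15,…,17 gives 319/4294967296.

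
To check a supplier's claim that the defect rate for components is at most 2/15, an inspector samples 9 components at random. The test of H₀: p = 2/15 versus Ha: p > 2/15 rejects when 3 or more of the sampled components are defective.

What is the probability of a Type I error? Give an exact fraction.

The significance level is the probability, assuming p = 2/15, of seeing 3 or more defectives in 9 draws.
α = 1 − P(X ≤ 2) = 1 − 34323438799/38443359375 = 4119920576/38443359375.

4119920576/38443359375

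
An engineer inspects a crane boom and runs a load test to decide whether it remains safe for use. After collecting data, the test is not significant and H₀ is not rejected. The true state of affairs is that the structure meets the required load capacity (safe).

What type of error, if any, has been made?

No error (correct decision).

The conventional null hypothesis here is that the structure meets the required load capacity (safe).
The test retained a true H₀ — the decision matches the true state.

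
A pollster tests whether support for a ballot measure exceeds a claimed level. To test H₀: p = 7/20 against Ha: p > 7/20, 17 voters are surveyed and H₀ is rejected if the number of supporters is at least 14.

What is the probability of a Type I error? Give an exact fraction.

56496660191394549/655360000000000000000

Under H₀, K ~ Binomial(17, 7/20), and α = P(K ≥ 14).
Adding the binomial terms for j = 14 through 17 with p = 7/20 yields 56496660191394549/655360000000000000000.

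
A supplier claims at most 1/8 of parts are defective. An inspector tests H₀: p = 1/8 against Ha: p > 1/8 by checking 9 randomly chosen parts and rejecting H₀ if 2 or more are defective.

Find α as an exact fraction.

α = P(reject H₀ | H₀ true) = P(Y ≥ 2 | p = 1/8), Y ~ Binomial(9, 1/8).
α = 1 − P(Y ≤ 1) = 1 − 5764801/8388608 = 2623807/8388608.

2623807/8388608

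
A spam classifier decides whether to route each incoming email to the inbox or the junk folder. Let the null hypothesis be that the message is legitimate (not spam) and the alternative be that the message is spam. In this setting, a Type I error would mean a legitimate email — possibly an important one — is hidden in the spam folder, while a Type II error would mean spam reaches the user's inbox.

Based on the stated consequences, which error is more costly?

The Type I consequence (a legitimate email — possibly an important one — is hidden in the spam folder) is more severe than the Type II consequence (spam reaches the user's inbox).

Type I error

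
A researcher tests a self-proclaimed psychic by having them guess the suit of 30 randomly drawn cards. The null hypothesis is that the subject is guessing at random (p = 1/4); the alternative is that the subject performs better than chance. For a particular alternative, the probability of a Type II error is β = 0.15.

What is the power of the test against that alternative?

0.85

Power = 1 − β = 1 − 0.15 = 0.85.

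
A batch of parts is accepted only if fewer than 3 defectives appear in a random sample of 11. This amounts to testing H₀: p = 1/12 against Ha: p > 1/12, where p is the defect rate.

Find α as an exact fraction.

1581403943/27518828544

α = P(reject H₀ | H₀ true) = P(Y ≥ 3 | p = 1/12), Y ~ Binomial(11, 1/12).
Via the complement, α = 1 − Σ_{j=0}^{2} C(11,j)(1/12)^j(11/12)^{11-j} = 1581403943/27518828544.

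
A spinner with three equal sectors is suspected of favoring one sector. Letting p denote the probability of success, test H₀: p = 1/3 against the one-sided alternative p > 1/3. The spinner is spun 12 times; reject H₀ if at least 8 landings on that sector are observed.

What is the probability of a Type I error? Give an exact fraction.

3323/177147

α = P(reject H₀ | H₀ true) = P(K ≥ 8 | p = 1/3), with K ~ Binomial(12, 1/3).
Adding the binomial terms for j = 8 through 12 with p = 1/3 yields 3323/177147.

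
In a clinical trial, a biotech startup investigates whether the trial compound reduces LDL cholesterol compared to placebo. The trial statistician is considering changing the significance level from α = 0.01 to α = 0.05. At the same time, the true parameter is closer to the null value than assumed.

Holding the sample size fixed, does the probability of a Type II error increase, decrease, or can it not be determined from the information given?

The first change alone would make β decrease; the second alone would make β increase. Which effect dominates depends on the magnitudes, which are not given.

Cannot be determined from the information given.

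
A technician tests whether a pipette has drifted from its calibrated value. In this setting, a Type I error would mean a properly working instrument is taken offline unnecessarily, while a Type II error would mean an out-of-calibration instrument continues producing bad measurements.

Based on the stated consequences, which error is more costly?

The Type II consequence (an out-of-calibration instrument continues producing bad measurements) is more severe than the Type I consequence (a properly working instrument is taken offline unnecessarily).

Type II error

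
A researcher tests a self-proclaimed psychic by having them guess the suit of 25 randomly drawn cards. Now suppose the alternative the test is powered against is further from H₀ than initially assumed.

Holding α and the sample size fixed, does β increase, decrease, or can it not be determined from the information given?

The further the true parameter sits from the null value, the more of the Ha sampling distribution falls in the rejection region.

It decreases.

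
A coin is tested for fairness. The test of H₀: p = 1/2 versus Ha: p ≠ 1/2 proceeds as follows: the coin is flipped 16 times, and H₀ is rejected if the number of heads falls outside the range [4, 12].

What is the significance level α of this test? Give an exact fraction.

α = P(S ≤ 3 or S ≥ 13 | p = 1/2), S ~ Binomial(16, 1/2).
Each tail has probability (1 + 16 + 120 + 560)/65536; doubling gives α = 1394/65536 = 697/32768.

697/32768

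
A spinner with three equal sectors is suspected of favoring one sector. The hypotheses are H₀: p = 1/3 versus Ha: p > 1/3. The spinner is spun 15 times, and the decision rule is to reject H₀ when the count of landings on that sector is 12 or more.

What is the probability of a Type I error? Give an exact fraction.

Under H₀, X ~ Binomial(15, 1/3), and α = P(X ≥ 12).
Summing C(15,j)(1/3)^j(2/3)^{15−j} for j = 12,…,15 gives 4091/14348907.

4091/14348907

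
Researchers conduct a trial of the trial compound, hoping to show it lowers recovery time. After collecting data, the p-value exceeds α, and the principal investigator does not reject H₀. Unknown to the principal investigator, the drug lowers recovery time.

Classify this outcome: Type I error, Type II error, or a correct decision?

The conventional null hypothesis here is that the drug has no effect on recovery time.
H₀ was not rejected, but H₀ is actually false.
Failing to reject a false null hypothesis is a Type II error (false negative).

Type II error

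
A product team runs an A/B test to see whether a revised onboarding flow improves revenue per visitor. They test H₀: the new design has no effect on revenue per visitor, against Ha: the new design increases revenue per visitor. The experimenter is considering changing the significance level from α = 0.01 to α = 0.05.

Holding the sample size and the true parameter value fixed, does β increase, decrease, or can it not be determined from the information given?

With a larger α the critical value moves toward the center, so more of the Ha sampling distribution lies in the rejection region.

It decreases.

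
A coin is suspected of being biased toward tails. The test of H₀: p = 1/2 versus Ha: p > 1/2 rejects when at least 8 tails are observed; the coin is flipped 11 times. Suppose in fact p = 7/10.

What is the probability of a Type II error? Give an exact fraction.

Under the alternative p = 7/10, Y ~ Binomial(11, 7/10); β is the probability the test does not reject, P(Y < 8).
Adding the binomial probabilities P(Y=0)+…+P(Y=7) at p = 7/10 gives 1076094153/2500000000.

1076094153/2500000000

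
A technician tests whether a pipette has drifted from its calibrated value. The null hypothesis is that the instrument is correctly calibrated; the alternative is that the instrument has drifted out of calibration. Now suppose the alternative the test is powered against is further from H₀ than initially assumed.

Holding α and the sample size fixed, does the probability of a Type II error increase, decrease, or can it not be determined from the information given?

A bigger departure from H₀ is easier for the test to detect, so it fails to reject less often.

It decreases.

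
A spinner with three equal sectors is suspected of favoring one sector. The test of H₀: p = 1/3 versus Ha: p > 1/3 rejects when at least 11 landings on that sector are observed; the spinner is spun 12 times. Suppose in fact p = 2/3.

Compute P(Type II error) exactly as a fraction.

β = P(fail to reject H₀ | Ha true) = P(Y ≤ 10 | p = 2/3), Y ~ Binomial(12, 2/3).
Equivalently, β = 1 − P(Y ≥ 11) = 502769/531441.

502769/531441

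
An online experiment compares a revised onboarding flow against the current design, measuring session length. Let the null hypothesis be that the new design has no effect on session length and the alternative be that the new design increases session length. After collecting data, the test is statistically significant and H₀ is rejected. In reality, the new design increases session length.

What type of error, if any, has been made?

The test rejected a false H₀ — the decision matches the true state.

No error (correct decision).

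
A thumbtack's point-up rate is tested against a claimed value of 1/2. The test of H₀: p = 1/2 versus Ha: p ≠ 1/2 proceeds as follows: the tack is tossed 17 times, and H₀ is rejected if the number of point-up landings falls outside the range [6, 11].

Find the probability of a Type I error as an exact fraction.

α = P(Y ≤ 5 or Y ≥ 12 | p = 1/2), Y ~ Binomial(17, 1/2).
The two tails are symmetric, so α = 2·(1 + 17 + 136 + 680 + 2380 + 6188)/2^17 = 18804/131072 = 4701/32768.

4701/32768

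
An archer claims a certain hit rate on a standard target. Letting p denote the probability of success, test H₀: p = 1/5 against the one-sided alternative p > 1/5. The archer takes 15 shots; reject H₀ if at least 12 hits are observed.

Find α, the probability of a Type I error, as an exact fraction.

The Type I error probability is α = P(S ≥ 12) computed under H₀, where S ~ Binomial(15, 1/5).
Adding the binomial terms for j = 12 through 15 with p = 1/5 yields 30861/30517578125.

30861/30517578125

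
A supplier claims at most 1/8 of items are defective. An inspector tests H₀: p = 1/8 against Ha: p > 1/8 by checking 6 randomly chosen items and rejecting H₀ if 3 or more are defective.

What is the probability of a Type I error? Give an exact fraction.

3819/131072

α = P(reject H₀ | H₀ true) = P(K ≥ 3 | p = 1/8), K ~ Binomial(6, 1/8).
Computing the lower-tail complement: 1 − 127253/131072 = 3819/131072.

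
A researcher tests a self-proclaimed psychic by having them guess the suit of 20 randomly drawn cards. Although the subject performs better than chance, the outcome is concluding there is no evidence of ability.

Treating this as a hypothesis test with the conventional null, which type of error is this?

Type II error

The null hypothesis here is that the subject is guessing at random (p = 1/4).
'Concluding there is no evidence of ability' corresponds to failing to reject H₀.
H₀ was not rejected but H₀ is false — a Type II error (false negative).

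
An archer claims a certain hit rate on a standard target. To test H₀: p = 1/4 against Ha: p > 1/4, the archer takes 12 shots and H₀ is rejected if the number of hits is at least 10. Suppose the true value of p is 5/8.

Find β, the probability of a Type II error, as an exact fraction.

β = P(fail to reject H₀ | Ha true) = P(X ≤ 9 | p = 5/8), X ~ Binomial(12, 5/8).
Equivalently, β = 1 − P(X ≥ 10) = 60916742361/68719476736.

60916742361/68719476736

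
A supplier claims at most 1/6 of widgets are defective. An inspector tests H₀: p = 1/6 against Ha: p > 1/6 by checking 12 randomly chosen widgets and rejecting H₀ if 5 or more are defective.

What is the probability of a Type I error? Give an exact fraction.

13187681/362797056

The significance level is the probability, assuming p = 1/6, of seeing 5 or more defectives in 12 draws.
Via the complement, α = 1 − Σ_{j=0}^{4} C(12,j)(1/6)^j(5/6)^{12-j} = 13187681/362797056.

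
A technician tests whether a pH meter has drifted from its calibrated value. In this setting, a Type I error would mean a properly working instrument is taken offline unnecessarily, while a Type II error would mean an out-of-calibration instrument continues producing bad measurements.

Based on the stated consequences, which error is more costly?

Type II error

The Type II consequence (an out-of-calibration instrument continues producing bad measurements) is more severe than the Type I consequence (a properly working instrument is taken offline unnecessarily).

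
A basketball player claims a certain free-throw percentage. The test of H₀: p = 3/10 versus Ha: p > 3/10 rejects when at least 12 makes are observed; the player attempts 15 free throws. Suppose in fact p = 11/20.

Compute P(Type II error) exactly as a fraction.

A Type II error is failing to reject when Ha holds: with p = 11/20, β = P(K ≤ 11).
Summing C(15,j)·(11/20)^j·(9/20)^{15-j} for j = 0..11 gives 7844484964274060391/8192000000000000000.

7844484964274060391/8192000000000000000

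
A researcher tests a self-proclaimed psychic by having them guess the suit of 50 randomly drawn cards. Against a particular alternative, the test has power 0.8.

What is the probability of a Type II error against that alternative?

0.2

Power = 1 − β, so β = 1 − 0.8 = 0.2.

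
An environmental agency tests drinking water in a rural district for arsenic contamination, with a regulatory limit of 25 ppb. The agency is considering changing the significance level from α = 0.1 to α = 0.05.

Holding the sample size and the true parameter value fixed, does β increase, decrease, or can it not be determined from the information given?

It increases.

Lowering α raises the bar for rejection; under Ha, the test now fails to reject on outcomes it previously would have rejected.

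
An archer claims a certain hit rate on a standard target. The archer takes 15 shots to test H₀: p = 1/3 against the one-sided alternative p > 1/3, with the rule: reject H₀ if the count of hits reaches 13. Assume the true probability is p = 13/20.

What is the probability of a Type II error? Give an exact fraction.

A Type II error is failing to reject when Ha holds: with p = 13/20, β = P(Y ≤ 12).
Summing C(15,j)·(13/20)^j·(7/20)^{15-j} for j = 0..12 gives 30745097163070342213/32768000000000000000.

30745097163070342213/32768000000000000000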